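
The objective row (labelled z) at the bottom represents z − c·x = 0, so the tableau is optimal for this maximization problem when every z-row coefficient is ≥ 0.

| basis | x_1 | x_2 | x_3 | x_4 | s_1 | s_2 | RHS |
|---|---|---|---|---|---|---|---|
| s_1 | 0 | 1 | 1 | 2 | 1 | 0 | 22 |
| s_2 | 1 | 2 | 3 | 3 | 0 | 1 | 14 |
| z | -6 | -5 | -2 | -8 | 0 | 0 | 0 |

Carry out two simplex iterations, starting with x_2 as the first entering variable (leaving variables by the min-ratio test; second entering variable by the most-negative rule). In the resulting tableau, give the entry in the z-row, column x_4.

Ratio test on column x_2 — row 1: 22/1 = 22; row 2: 14/2 = 7. Minimum is 7 at row 2 (s_2 leaves); pivot element 2.
Divide row 2 by 2; eliminate column x_2 from the other rows.
Second iteration: most negative z-row entry is -7/2 in column x_1, so x_1 enters.
Ratio test on column x_1 — row 1: entry -1/2 ≤ 0; row 2: 7/(1/2) = 14. Minimum is 14 at row 2 (x_2 leaves); pivot element 1/2.
Divide row 2 by 1/2; eliminate column x_1 from the other rows.
After both pivots, the entry at the z-row, column x_4 is 10.

10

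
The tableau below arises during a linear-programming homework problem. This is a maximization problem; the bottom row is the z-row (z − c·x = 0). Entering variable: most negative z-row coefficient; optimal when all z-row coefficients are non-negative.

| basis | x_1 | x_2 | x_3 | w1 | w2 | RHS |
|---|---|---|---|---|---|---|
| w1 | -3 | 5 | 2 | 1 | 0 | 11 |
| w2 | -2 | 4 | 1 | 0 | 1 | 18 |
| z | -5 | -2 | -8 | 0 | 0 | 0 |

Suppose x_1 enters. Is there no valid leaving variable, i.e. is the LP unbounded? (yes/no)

Every constraint-row entry in column x_1 is ≤ 0, so increasing x_1 is unbounded.

yes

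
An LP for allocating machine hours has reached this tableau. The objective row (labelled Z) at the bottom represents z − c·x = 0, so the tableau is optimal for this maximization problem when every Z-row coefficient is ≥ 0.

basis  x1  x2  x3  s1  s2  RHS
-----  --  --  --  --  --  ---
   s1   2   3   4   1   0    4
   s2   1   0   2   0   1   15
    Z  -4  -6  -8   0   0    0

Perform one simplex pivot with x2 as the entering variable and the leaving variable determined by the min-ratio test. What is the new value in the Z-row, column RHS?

Ratio test on column x2 — row 1: 4/3 = 4/3; row 2: entry 0 ≤ 0. Minimum is 4/3 at row 1 (s1 leaves); pivot element 3.
Divide row 1 by 3; eliminate column x2 from the other rows.
Z-row update in column RHS: 0 − (-6)·(4/3) = 8.

8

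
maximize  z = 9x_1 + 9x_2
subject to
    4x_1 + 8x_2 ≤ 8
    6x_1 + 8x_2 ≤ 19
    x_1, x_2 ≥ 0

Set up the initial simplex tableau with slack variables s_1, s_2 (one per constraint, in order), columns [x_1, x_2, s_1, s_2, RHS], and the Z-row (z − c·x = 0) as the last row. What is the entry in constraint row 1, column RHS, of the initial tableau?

The RHS of constraint 1 is b_1 = 8.

8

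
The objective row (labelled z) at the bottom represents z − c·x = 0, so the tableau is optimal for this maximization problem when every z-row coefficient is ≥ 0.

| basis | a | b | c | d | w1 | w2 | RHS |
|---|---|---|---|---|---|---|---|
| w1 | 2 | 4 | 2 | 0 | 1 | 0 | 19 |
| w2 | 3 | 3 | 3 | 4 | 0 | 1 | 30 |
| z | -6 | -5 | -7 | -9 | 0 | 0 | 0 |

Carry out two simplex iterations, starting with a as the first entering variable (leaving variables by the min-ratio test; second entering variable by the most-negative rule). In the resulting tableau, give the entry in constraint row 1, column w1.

Ratio test on column a — row 1: 19/2 = 19/2; row 2: 30/3 = 10. Minimum is 19/2 at row 1 (w1 leaves); pivot element 2.
Divide row 1 by 2; eliminate column a from the other rows.
Second iteration: most negative z-row entry is -9 in column d, so d enters.
Ratio test on column d — row 1: entry 0 ≤ 0; row 2: (3/2)/4 = 3/8. Minimum is 3/8 at row 2 (w2 leaves); pivot element 4.
Divide row 2 by 4; eliminate column d from the other rows.
After both pivots, the entry at constraint row 1, column w1 is 1/2.

1/2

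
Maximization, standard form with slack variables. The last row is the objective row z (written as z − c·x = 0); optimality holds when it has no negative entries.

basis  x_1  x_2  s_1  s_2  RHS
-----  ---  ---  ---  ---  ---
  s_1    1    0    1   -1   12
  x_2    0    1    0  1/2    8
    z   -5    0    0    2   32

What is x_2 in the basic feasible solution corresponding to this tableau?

x_2 is basic (row 2); its value is the RHS of that row, 8.

8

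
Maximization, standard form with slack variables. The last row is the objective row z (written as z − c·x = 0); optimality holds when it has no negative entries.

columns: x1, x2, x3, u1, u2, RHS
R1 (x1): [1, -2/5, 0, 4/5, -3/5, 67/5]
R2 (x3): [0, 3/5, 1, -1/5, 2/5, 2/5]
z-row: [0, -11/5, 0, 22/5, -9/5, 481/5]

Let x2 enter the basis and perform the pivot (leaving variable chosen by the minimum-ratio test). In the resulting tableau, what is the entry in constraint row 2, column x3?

Ratio test on column x2 — row 1: entry -2/5 ≤ 0; row 2: (2/5)/(3/5) = 2/3. Minimum is 2/3 at row 2 (x3 leaves); pivot element 3/5.
Divide row 2 by 3/5; eliminate column x2 from the other rows.
In the new row 2, the x3 entry is the old entry divided by the pivot: 1/(3/5) = 5/3.

5/3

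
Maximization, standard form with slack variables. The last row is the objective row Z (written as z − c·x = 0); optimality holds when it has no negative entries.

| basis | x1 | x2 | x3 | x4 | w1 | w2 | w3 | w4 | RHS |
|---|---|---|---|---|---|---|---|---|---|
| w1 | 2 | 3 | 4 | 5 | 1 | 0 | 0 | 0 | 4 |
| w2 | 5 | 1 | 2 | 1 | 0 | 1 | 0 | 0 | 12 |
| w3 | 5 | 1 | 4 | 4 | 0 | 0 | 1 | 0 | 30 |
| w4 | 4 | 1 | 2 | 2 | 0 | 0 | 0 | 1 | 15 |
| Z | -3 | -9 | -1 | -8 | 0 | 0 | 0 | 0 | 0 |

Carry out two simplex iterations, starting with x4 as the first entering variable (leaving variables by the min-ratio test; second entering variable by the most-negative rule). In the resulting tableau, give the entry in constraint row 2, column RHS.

Ratio test on column x4 — row 1: 4/5 = 4/5; row 2: 12/1 = 12; row 3: 30/4 = 15/2; row 4: 15/2 = 15/2. Minimum is 4/5 at row 1 (w1 leaves); pivot element 5.
Divide row 1 by 5; eliminate column x4 from the other rows.
Second iteration: most negative Z-row entry is -21/5 in column x2, so x2 enters.
Ratio test on column x2 — row 1: (4/5)/(3/5) = 4/3; row 2: (56/5)/(2/5) = 28; row 3: entry -7/5 ≤ 0; row 4: entry -1/5 ≤ 0. Minimum is 4/3 at row 1 (x4 leaves); pivot element 3/5.
Divide row 1 by 3/5; eliminate column x2 from the other rows.
After both pivots, the entry at constraint row 2, column RHS is 32/3.

32/3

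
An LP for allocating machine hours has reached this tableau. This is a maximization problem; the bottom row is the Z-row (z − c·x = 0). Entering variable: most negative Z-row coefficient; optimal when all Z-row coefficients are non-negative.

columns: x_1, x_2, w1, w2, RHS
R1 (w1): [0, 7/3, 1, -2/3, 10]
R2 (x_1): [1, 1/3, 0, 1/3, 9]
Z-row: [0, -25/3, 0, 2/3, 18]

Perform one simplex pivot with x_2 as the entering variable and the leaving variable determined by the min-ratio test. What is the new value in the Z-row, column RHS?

Ratio test on column x_2 — row 1: 10/(7/3) = 30/7; row 2: 9/(1/3) = 27. Minimum is 30/7 at row 1 (w1 leaves); pivot element 7/3.
Divide row 1 by 7/3; eliminate column x_2 from the other rows.
Z-row update in column RHS: 18 − (-25/3)·(30/7) = 376/7.

376/7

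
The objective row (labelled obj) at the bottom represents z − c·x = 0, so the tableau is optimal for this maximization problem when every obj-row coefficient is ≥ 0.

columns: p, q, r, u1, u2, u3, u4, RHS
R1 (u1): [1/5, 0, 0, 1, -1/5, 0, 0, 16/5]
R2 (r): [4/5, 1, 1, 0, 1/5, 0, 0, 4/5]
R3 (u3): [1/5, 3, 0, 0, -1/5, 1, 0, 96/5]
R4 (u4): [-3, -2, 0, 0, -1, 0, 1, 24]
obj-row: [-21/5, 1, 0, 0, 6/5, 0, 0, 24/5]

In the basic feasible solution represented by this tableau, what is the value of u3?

96/5

u3 is basic (row 3); its value is the RHS of that row, 96/5.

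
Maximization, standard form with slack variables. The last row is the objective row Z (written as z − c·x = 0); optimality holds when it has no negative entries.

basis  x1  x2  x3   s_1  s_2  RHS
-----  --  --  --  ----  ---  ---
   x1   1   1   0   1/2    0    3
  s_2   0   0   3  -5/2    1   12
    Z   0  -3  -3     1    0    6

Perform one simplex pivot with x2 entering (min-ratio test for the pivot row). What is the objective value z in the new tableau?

Ratio test on column x2 — row 1: 3/1 = 3; row 2: entry 0 ≤ 0. Minimum is 3 at row 1 (x1 leaves); pivot element 1.
Pivot on row 1; the Z-row RHS becomes 6 − (-3)·3 = 15.

15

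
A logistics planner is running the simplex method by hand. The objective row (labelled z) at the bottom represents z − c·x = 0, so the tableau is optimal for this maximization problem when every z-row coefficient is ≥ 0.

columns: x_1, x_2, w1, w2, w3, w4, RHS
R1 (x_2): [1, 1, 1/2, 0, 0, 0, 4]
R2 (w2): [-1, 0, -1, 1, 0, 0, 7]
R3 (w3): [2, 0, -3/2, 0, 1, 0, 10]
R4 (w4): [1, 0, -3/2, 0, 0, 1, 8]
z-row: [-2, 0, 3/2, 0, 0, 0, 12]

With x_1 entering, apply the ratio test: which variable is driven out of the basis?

Column x_1 entries and ratios — x_2: 4/1 = 4; w2: -1 ≤ 0, skip; w3: 10/2 = 5; w4: 8/1 = 8.
Smallest ratio is 4 in the row of x_2, so x_2 leaves.

x_2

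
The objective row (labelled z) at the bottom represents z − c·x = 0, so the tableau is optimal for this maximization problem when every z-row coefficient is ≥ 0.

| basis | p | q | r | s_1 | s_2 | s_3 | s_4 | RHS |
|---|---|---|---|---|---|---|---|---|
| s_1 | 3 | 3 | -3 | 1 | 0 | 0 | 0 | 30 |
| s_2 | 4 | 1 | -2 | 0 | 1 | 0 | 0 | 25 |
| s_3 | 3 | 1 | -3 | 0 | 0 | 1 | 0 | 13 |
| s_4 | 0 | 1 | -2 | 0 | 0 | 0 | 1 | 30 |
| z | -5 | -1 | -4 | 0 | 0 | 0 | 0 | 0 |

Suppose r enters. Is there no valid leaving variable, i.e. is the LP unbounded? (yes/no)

yes

Every constraint-row entry in column r is ≤ 0, so increasing r is unbounded.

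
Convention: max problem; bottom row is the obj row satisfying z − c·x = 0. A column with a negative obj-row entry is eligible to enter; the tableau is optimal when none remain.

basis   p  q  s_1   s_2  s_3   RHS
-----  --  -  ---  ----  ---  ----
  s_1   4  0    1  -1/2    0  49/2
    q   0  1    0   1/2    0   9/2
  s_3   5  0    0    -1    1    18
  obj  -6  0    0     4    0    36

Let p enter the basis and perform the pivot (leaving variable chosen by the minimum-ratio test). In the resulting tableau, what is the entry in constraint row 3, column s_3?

1/5

Ratio test on column p — row 1: (49/2)/4 = 49/8; row 2: entry 0 ≤ 0; row 3: 18/5 = 18/5. Minimum is 18/5 at row 3 (s_3 leaves); pivot element 5.
Divide row 3 by 5; eliminate column p from the other rows.
In the new row 3, the s_3 entry is the old entry divided by the pivot: 1/5 = 1/5.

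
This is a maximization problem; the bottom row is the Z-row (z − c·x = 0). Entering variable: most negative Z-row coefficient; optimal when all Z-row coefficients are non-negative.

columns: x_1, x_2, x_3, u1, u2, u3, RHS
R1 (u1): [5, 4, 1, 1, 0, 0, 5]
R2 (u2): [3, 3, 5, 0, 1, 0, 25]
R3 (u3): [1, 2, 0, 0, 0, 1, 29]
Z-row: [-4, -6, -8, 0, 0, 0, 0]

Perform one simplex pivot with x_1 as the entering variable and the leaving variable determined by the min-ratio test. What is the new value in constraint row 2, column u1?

Ratio test on column x_1 — row 1: 5/5 = 1; row 2: 25/3 = 25/3; row 3: 29/1 = 29. Minimum is 1 at row 1 (u1 leaves); pivot element 5.
Divide row 1 by 5; eliminate column x_1 from the other rows.
Row 2 update in column u1: 0 − 3·(1/5) = -3/5.

-3/5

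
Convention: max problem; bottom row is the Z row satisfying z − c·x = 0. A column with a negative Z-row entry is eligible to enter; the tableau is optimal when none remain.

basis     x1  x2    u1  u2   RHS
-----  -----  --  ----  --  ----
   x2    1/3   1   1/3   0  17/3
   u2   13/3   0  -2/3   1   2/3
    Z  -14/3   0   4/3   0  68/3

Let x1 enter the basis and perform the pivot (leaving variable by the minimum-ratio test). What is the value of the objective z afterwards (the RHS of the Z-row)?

304/13

Ratio test on column x1 — row 1: (17/3)/(1/3) = 17; row 2: (2/3)/(13/3) = 2/13. Minimum is 2/13 at row 2 (u2 leaves); pivot element 13/3.
Pivot on row 2; the Z-row RHS becomes 68/3 − (-14/3)·(2/13) = 304/13.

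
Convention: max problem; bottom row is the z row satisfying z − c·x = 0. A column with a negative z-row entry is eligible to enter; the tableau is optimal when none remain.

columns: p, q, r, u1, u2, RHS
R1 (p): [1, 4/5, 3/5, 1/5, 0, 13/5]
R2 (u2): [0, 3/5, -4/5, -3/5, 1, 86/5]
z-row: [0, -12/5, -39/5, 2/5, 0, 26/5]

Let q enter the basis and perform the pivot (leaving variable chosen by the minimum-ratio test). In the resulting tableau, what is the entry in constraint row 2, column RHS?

61/4

Ratio test on column q — row 1: (13/5)/(4/5) = 13/4; row 2: (86/5)/(3/5) = 86/3. Minimum is 13/4 at row 1 (p leaves); pivot element 4/5.
Divide row 1 by 4/5; eliminate column q from the other rows.
Row 2 update in column RHS: 86/5 − (3/5)·(13/4) = 61/4.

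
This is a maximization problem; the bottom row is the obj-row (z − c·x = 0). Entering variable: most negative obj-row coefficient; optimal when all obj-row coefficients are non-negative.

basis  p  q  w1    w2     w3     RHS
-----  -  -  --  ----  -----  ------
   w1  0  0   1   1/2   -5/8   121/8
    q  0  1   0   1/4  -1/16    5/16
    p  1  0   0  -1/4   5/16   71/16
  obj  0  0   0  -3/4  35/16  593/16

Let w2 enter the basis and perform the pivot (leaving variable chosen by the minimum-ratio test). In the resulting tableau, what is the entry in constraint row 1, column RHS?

Ratio test on column w2 — row 1: (121/8)/(1/2) = 121/4; row 2: (5/16)/(1/4) = 5/4; row 3: entry -1/4 ≤ 0. Minimum is 5/4 at row 2 (q leaves); pivot element 1/4.
Divide row 2 by 1/4; eliminate column w2 from the other rows.
Row 1 update in column RHS: 121/8 − (1/2)·(5/4) = 29/2.

29/2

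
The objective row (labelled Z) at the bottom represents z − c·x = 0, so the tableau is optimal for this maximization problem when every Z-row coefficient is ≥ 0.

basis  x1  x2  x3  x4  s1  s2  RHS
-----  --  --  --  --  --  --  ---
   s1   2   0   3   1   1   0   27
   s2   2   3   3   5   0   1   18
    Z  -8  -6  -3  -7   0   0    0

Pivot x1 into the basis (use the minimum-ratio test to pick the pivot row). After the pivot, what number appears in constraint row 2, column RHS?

9

Ratio test on column x1 — row 1: 27/2 = 27/2; row 2: 18/2 = 9. Minimum is 9 at row 2 (s2 leaves); pivot element 2.
Divide row 2 by 2; eliminate column x1 from the other rows.
In the new row 2, the RHS entry is the old entry divided by the pivot: 18/2 = 9.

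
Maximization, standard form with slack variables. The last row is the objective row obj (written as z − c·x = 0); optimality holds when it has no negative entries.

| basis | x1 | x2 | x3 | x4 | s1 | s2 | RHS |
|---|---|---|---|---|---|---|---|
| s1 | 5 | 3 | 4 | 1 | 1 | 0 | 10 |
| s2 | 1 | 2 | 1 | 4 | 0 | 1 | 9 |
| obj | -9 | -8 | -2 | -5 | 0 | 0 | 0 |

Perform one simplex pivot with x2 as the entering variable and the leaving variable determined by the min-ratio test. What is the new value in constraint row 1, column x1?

Ratio test on column x2 — row 1: 10/3 = 10/3; row 2: 9/2 = 9/2. Minimum is 10/3 at row 1 (s1 leaves); pivot element 3.
Divide row 1 by 3; eliminate column x2 from the other rows.
In the new row 1, the x1 entry is the old entry divided by the pivot: 5/3 = 5/3.

5/3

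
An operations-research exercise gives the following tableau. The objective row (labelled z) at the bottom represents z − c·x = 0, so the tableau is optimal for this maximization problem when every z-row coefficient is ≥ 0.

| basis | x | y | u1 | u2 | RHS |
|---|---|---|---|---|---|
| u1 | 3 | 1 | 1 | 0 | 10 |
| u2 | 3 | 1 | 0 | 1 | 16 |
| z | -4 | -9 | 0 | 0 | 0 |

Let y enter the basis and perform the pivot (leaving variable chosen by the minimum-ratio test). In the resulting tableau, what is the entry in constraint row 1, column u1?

Ratio test on column y — row 1: 10/1 = 10; row 2: 16/1 = 16. Minimum is 10 at row 1 (u1 leaves); pivot element 1.
Divide row 1 by 1; eliminate column y from the other rows.
In the new row 1, the u1 entry is the old entry divided by the pivot: 1/1 = 1.

1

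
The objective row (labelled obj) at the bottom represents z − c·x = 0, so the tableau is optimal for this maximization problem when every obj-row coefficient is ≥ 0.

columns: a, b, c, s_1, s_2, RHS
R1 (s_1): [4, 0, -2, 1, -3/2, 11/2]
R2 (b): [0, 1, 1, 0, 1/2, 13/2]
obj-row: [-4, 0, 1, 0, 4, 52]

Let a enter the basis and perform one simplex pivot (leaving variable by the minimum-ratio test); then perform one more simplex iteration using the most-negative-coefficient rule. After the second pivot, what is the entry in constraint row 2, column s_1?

0

Ratio test on column a — row 1: (11/2)/4 = 11/8; row 2: entry 0 ≤ 0. Minimum is 11/8 at row 1 (s_1 leaves); pivot element 4.
Divide row 1 by 4; eliminate column a from the other rows.
Second iteration: most negative obj-row entry is -1 in column c, so c enters.
Ratio test on column c — row 1: entry -1/2 ≤ 0; row 2: (13/2)/1 = 13/2. Minimum is 13/2 at row 2 (b leaves); pivot element 1.
Divide row 2 by 1; eliminate column c from the other rows.
After both pivots, the entry at constraint row 2, column s_1 is 0.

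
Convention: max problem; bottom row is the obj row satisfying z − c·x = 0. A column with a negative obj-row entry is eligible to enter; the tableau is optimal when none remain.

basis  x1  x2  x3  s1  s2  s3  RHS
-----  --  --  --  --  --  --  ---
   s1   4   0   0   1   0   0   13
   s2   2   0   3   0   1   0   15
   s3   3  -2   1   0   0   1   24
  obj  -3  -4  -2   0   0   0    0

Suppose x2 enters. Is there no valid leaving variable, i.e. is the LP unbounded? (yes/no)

Every constraint-row entry in column x2 is ≤ 0, so increasing x2 is unbounded.

yes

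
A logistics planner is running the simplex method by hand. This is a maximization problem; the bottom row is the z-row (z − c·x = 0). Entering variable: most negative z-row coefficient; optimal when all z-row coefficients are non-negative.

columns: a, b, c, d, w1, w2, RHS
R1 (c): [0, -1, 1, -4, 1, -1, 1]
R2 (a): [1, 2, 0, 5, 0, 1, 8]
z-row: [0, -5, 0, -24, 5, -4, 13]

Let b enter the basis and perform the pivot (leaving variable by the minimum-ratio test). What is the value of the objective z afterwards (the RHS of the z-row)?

33

Ratio test on column b — row 1: entry -1 ≤ 0; row 2: 8/2 = 4. Minimum is 4 at row 2 (a leaves); pivot element 2.
Pivot on row 2; the z-row RHS becomes 13 − (-5)·4 = 33.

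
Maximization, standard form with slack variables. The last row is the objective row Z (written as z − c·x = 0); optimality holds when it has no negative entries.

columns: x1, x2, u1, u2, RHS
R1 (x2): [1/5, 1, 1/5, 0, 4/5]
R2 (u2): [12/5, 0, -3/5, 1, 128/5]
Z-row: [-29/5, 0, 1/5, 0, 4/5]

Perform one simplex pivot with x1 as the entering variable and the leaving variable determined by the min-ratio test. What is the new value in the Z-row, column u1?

Ratio test on column x1 — row 1: (4/5)/(1/5) = 4; row 2: (128/5)/(12/5) = 32/3. Minimum is 4 at row 1 (x2 leaves); pivot element 1/5.
Divide row 1 by 1/5; eliminate column x1 from the other rows.
Z-row update in column u1: 1/5 − (-29/5)·1 = 6.

6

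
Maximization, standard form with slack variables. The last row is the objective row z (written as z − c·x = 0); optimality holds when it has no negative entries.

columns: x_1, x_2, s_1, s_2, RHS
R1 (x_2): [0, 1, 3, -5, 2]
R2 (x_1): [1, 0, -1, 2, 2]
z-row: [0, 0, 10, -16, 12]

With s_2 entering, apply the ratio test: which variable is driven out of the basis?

Column s_2 entries and ratios — x_2: -5 ≤ 0, skip; x_1: 2/2 = 1.
Smallest ratio is 1 in the row of x_1, so x_1 leaves.

x_1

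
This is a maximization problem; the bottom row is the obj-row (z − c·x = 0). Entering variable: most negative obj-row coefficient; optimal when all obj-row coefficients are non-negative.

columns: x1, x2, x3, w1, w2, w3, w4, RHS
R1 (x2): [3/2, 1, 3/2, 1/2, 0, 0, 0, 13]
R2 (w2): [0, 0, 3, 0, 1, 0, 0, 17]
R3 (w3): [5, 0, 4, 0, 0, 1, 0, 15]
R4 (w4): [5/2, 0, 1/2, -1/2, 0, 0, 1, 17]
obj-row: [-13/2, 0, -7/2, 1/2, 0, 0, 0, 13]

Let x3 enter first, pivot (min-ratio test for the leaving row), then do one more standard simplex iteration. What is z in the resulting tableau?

Ratio test on column x3 — row 1: 13/(3/2) = 26/3; row 2: 17/3 = 17/3; row 3: 15/4 = 15/4; row 4: 17/(1/2) = 34. Minimum is 15/4 at row 3 (w3 leaves); pivot element 4.
Pivot on row 3; the obj-row RHS becomes 13 − (-7/2)·(15/4) = 209/8.
Next entering variable (most negative obj-row entry -17/8): x1.
Ratio test on column x1 — row 1: entry -3/8 ≤ 0; row 2: entry -15/4 ≤ 0; row 3: (15/4)/(5/4) = 3; row 4: (121/8)/(15/8) = 121/15. Minimum is 3 at row 3 (x3 leaves); pivot element 5/4.
After the second pivot the obj-row RHS is 209/8 − (-17/8)·3 = 65/2.

65/2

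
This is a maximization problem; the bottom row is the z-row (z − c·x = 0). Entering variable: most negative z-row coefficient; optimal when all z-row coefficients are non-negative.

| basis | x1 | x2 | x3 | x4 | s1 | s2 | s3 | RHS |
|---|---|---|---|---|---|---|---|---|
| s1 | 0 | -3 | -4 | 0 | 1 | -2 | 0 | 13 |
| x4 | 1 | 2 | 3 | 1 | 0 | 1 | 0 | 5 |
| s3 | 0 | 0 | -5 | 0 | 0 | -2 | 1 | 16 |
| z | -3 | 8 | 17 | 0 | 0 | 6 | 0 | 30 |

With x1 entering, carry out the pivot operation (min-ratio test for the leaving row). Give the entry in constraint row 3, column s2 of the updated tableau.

Ratio test on column x1 — row 1: entry 0 ≤ 0; row 2: 5/1 = 5; row 3: entry 0 ≤ 0. Minimum is 5 at row 2 (x4 leaves); pivot element 1.
Divide row 2 by 1; eliminate column x1 from the other rows.
Row 3 update in column s2: -2 − 0·1 = -2.

-2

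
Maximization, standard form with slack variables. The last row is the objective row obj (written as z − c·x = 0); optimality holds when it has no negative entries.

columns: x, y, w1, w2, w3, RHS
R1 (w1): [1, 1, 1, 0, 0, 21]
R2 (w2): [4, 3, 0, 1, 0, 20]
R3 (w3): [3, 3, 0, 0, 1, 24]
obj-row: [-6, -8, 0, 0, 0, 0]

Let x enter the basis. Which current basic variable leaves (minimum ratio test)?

w2

Column x entries and ratios — w1: 21/1 = 21; w2: 20/4 = 5; w3: 24/3 = 8.
Smallest ratio is 5 in the row of w2, so w2 leaves.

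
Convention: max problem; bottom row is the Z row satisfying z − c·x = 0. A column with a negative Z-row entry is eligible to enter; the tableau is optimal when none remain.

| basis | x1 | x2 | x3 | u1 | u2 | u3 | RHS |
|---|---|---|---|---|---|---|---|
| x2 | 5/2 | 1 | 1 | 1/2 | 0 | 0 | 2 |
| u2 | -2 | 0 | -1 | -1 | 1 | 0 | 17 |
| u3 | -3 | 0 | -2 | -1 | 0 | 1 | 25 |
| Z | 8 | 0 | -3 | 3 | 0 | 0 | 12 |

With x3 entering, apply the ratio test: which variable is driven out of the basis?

x2

Column x3 entries and ratios — x2: 2/1 = 2; u2: -1 ≤ 0, skip; u3: -2 ≤ 0, skip.
Smallest ratio is 2 in the row of x2, so x2 leaves.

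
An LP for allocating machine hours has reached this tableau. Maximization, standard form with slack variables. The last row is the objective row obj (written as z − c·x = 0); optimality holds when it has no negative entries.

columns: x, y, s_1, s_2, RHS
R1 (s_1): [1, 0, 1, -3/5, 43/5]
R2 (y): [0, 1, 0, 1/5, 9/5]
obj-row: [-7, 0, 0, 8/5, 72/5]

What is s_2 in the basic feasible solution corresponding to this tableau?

s_2 is not in the basis, so in the current basic feasible solution s_2 = 0.

0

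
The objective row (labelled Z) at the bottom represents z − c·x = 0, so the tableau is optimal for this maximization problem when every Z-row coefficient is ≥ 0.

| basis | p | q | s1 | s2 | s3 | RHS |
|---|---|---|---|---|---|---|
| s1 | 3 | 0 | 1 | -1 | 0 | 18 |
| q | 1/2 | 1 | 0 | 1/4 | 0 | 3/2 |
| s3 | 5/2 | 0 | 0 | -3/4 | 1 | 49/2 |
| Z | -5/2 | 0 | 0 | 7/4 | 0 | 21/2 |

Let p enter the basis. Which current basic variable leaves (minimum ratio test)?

q

Column p entries and ratios — s1: 18/3 = 6; q: (3/2)/(1/2) = 3; s3: (49/2)/(5/2) = 49/5.
Smallest ratio is 3 in the row of q, so q leaves.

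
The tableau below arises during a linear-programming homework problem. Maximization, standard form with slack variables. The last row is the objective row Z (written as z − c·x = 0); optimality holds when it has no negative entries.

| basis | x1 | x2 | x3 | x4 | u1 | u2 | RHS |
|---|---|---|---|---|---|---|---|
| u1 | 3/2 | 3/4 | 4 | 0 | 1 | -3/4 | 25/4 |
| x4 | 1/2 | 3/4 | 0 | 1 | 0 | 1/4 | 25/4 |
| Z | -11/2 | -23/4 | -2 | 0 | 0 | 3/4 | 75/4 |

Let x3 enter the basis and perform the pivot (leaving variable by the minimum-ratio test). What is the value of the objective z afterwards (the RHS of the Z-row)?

175/8

Ratio test on column x3 — row 1: (25/4)/4 = 25/16; row 2: entry 0 ≤ 0. Minimum is 25/16 at row 1 (u1 leaves); pivot element 4.
Pivot on row 1; the Z-row RHS becomes 75/4 − (-2)·(25/16) = 175/8.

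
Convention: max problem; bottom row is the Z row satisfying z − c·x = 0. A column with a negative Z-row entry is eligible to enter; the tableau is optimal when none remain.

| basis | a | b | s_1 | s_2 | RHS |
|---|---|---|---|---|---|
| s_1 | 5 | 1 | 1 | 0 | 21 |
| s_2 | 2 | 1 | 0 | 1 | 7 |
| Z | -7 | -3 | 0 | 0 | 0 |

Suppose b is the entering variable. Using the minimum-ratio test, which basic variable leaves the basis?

s_2

Column b entries and ratios — s_1: 21/1 = 21; s_2: 7/1 = 7.
Smallest ratio is 7 in the row of s_2, so s_2 leaves.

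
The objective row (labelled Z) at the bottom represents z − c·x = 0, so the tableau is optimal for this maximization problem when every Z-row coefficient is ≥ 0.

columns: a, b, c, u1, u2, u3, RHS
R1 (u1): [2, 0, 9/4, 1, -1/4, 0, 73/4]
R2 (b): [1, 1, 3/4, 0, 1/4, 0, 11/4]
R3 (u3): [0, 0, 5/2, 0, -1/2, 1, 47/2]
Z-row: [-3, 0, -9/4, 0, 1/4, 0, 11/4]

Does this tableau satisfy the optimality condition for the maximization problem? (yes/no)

no

The Z-row has a negative entry -3 in column a, so it is not optimal.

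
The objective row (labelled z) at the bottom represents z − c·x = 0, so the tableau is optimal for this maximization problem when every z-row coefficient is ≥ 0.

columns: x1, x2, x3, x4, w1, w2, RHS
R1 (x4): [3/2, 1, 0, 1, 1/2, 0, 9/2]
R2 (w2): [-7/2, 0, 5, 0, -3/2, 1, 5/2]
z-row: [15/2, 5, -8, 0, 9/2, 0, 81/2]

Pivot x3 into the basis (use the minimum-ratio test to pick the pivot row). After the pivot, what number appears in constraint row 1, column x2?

Ratio test on column x3 — row 1: entry 0 ≤ 0; row 2: (5/2)/5 = 1/2. Minimum is 1/2 at row 2 (w2 leaves); pivot element 5.
Divide row 2 by 5; eliminate column x3 from the other rows.
Row 1 update in column x2: 1 − 0·0 = 1.

1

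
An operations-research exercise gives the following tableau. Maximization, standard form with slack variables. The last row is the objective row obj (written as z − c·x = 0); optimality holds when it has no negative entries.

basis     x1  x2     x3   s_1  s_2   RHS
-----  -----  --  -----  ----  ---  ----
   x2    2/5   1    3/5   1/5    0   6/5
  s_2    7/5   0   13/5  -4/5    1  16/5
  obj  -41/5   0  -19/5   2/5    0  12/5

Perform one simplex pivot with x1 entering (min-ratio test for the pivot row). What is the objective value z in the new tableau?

Ratio test on column x1 — row 1: (6/5)/(2/5) = 3; row 2: (16/5)/(7/5) = 16/7. Minimum is 16/7 at row 2 (s_2 leaves); pivot element 7/5.
Pivot on row 2; the obj-row RHS becomes 12/5 − (-41/5)·(16/7) = 148/7.

148/7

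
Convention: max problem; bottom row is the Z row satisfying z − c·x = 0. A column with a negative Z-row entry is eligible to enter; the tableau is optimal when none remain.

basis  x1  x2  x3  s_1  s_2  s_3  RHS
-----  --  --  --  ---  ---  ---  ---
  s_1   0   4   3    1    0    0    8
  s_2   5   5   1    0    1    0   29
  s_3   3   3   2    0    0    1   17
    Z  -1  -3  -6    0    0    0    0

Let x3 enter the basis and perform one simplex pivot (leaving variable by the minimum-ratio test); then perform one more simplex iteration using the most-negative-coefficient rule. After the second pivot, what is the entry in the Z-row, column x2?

46/9

Ratio test on column x3 — row 1: 8/3 = 8/3; row 2: 29/1 = 29; row 3: 17/2 = 17/2. Minimum is 8/3 at row 1 (s_1 leaves); pivot element 3.
Divide row 1 by 3; eliminate column x3 from the other rows.
Second iteration: most negative Z-row entry is -1 in column x1, so x1 enters.
Ratio test on column x1 — row 1: entry 0 ≤ 0; row 2: (79/3)/5 = 79/15; row 3: (35/3)/3 = 35/9. Minimum is 35/9 at row 3 (s_3 leaves); pivot element 3.
Divide row 3 by 3; eliminate column x1 from the other rows.
After both pivots, the entry at the Z-row, column x2 is 46/9.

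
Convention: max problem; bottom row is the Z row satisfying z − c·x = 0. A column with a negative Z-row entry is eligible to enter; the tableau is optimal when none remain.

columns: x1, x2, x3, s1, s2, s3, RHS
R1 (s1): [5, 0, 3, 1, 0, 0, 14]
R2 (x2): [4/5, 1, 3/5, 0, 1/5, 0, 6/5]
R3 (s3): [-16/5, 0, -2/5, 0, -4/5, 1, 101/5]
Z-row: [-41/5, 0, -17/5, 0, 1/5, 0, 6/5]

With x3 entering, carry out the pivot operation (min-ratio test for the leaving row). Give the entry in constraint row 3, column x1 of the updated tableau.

Ratio test on column x3 — row 1: 14/3 = 14/3; row 2: (6/5)/(3/5) = 2; row 3: entry -2/5 ≤ 0. Minimum is 2 at row 2 (x2 leaves); pivot element 3/5.
Divide row 2 by 3/5; eliminate column x3 from the other rows.
Row 3 update in column x1: -16/5 − (-2/5)·(4/3) = -8/3.

-8/3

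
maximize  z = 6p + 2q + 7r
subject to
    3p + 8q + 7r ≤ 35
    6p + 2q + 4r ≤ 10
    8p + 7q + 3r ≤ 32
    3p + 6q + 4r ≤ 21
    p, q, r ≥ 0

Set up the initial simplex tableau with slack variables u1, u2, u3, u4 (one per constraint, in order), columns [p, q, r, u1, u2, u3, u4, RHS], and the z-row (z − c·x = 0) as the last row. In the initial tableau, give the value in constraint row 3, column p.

Constraint 3 has coefficient 8 on p.

8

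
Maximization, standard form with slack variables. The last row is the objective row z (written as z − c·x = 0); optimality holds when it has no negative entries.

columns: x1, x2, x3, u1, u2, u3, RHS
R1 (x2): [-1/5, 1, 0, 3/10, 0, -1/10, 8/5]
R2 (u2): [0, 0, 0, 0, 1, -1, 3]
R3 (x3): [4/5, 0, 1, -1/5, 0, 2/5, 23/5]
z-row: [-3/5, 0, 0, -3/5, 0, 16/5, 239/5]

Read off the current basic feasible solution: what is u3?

0

u3 is not in the basis, so in the current basic feasible solution u3 = 0.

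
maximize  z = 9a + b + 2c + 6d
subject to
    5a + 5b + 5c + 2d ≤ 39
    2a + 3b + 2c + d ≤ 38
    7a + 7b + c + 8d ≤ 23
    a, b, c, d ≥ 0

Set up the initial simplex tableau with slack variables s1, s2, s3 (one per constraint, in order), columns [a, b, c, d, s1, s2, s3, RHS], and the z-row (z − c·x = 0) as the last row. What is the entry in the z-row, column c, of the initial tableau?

-2

The z-row carries the negated objective coefficients: the c entry is -2.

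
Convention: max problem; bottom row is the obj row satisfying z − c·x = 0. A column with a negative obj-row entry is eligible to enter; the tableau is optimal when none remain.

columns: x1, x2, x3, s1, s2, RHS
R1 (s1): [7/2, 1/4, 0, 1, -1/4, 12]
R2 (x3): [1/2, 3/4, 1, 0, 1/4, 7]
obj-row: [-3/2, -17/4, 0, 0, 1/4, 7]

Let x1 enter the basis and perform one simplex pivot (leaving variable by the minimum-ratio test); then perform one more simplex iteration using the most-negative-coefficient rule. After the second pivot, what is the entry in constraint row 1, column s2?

Ratio test on column x1 — row 1: 12/(7/2) = 24/7; row 2: 7/(1/2) = 14. Minimum is 24/7 at row 1 (s1 leaves); pivot element 7/2.
Divide row 1 by 7/2; eliminate column x1 from the other rows.
Second iteration: most negative obj-row entry is -29/7 in column x2, so x2 enters.
Ratio test on column x2 — row 1: (24/7)/(1/14) = 48; row 2: (37/7)/(5/7) = 37/5. Minimum is 37/5 at row 2 (x3 leaves); pivot element 5/7.
Divide row 2 by 5/7; eliminate column x2 from the other rows.
After both pivots, the entry at constraint row 1, column s2 is -1/10.

-1/10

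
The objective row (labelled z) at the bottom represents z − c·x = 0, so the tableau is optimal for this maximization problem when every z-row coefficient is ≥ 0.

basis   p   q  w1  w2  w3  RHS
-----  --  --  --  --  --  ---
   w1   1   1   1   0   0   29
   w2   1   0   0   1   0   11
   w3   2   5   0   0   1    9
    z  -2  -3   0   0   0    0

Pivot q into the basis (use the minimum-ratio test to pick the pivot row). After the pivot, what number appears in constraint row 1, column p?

Ratio test on column q — row 1: 29/1 = 29; row 2: entry 0 ≤ 0; row 3: 9/5 = 9/5. Minimum is 9/5 at row 3 (w3 leaves); pivot element 5.
Divide row 3 by 5; eliminate column q from the other rows.
Row 1 update in column p: 1 − 1·(2/5) = 3/5.

3/5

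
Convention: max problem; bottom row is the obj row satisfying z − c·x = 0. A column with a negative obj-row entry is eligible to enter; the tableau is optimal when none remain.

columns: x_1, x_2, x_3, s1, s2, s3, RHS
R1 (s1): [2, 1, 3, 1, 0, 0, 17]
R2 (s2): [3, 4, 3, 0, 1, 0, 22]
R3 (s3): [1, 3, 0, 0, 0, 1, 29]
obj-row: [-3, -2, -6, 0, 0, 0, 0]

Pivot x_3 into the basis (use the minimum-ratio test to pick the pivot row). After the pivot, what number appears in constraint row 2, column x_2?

Ratio test on column x_3 — row 1: 17/3 = 17/3; row 2: 22/3 = 22/3; row 3: entry 0 ≤ 0. Minimum is 17/3 at row 1 (s1 leaves); pivot element 3.
Divide row 1 by 3; eliminate column x_3 from the other rows.
Row 2 update in column x_2: 4 − 3·(1/3) = 3.

3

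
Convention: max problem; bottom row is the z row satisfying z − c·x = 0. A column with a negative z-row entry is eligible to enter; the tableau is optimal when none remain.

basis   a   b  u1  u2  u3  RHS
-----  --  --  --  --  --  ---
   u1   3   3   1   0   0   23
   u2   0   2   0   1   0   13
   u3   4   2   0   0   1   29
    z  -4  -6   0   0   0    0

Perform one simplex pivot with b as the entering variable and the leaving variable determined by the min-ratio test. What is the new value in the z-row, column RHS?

Ratio test on column b — row 1: 23/3 = 23/3; row 2: 13/2 = 13/2; row 3: 29/2 = 29/2. Minimum is 13/2 at row 2 (u2 leaves); pivot element 2.
Divide row 2 by 2; eliminate column b from the other rows.
z-row update in column RHS: 0 − (-6)·(13/2) = 39.

39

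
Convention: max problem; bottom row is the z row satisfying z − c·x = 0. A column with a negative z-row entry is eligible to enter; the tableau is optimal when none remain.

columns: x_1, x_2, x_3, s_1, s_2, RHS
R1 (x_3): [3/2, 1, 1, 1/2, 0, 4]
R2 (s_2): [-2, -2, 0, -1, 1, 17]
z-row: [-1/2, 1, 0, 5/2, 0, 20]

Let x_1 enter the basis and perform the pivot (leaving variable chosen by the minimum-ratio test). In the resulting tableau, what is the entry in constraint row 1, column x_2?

2/3

Ratio test on column x_1 — row 1: 4/(3/2) = 8/3; row 2: entry -2 ≤ 0. Minimum is 8/3 at row 1 (x_3 leaves); pivot element 3/2.
Divide row 1 by 3/2; eliminate column x_1 from the other rows.
In the new row 1, the x_2 entry is the old entry divided by the pivot: 1/(3/2) = 2/3.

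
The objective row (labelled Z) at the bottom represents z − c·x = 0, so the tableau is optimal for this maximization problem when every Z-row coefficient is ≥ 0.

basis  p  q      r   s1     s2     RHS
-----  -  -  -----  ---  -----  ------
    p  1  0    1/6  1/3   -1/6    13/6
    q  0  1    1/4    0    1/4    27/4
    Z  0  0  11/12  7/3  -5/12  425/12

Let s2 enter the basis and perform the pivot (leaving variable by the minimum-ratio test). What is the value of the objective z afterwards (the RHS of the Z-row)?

Ratio test on column s2 — row 1: entry -1/6 ≤ 0; row 2: (27/4)/(1/4) = 27. Minimum is 27 at row 2 (q leaves); pivot element 1/4.
Pivot on row 2; the Z-row RHS becomes 425/12 − (-5/12)·27 = 140/3.

140/3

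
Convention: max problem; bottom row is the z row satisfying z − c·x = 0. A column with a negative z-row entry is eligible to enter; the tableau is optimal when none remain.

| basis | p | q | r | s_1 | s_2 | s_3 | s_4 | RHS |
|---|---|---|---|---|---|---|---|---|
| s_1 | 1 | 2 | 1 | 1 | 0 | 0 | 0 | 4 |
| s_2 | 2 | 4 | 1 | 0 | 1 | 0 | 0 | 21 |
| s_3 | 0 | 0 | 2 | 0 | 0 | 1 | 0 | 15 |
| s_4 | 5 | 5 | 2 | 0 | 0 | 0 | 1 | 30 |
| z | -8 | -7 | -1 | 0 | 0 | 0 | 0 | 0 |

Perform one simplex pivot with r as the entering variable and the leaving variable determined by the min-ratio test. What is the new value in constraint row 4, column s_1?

Ratio test on column r — row 1: 4/1 = 4; row 2: 21/1 = 21; row 3: 15/2 = 15/2; row 4: 30/2 = 15. Minimum is 4 at row 1 (s_1 leaves); pivot element 1.
Divide row 1 by 1; eliminate column r from the other rows.
Row 4 update in column s_1: 0 − 2·1 = -2.

-2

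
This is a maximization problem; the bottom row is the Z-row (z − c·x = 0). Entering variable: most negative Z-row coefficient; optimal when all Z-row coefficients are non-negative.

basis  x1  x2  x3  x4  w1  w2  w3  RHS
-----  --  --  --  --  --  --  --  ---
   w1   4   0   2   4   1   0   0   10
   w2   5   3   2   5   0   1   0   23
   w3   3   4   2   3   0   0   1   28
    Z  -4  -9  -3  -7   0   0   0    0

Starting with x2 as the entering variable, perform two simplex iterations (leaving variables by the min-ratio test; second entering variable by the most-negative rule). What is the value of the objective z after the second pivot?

Ratio test on column x2 — row 1: entry 0 ≤ 0; row 2: 23/3 = 23/3; row 3: 28/4 = 7. Minimum is 7 at row 3 (w3 leaves); pivot element 4.
Pivot on row 3; the Z-row RHS becomes 0 − (-9)·7 = 63.
Next entering variable (most negative Z-row entry -1/4): x4.
Ratio test on column x4 — row 1: 10/4 = 5/2; row 2: 2/(11/4) = 8/11; row 3: 7/(3/4) = 28/3. Minimum is 8/11 at row 2 (w2 leaves); pivot element 11/4.
After the second pivot the Z-row RHS is 63 − (-1/4)·(8/11) = 695/11.

695/11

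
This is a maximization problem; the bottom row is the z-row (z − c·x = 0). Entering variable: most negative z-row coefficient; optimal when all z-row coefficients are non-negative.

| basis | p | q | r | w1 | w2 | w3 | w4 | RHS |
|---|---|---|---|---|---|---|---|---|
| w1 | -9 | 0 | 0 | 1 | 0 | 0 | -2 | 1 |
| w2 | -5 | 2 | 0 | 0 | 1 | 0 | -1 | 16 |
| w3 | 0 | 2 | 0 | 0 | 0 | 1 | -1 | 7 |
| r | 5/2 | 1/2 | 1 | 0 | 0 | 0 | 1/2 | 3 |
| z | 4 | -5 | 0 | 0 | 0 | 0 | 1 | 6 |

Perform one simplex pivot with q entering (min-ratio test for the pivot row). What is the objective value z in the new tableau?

Ratio test on column q — row 1: entry 0 ≤ 0; row 2: 16/2 = 8; row 3: 7/2 = 7/2; row 4: 3/(1/2) = 6. Minimum is 7/2 at row 3 (w3 leaves); pivot element 2.
Pivot on row 3; the z-row RHS becomes 6 − (-5)·(7/2) = 47/2.

47/2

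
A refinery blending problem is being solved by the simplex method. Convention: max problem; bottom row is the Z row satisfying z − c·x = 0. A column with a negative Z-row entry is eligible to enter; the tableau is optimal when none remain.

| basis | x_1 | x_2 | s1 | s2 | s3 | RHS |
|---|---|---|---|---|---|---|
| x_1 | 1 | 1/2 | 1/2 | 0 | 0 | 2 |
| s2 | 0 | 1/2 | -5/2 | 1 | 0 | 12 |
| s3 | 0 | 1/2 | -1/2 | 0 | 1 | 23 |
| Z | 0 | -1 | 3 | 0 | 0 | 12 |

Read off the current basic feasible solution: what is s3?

23

s3 is basic (row 3); its value is the RHS of that row, 23.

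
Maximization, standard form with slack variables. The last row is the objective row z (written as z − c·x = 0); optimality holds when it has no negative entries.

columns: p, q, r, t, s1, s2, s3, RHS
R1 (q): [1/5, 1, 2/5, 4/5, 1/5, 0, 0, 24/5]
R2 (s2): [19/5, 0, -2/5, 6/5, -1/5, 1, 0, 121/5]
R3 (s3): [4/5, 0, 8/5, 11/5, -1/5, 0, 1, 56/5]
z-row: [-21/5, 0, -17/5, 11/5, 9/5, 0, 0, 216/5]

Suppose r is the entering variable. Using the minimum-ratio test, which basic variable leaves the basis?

s3

Column r entries and ratios — q: (24/5)/(2/5) = 12; s2: -2/5 ≤ 0, skip; s3: (56/5)/(8/5) = 7.
Smallest ratio is 7 in the row of s3, so s3 leaves.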